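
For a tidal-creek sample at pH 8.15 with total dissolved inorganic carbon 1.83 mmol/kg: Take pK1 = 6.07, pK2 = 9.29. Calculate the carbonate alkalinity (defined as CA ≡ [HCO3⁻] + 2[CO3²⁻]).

CA = 1.94 mmol/kg

CA = [HCO3⁻] + 2[CO3²⁻] = (α₁ + 2α₂)·DIC
At pH 8.15: [H⁺]/K1 = 10^-2.08 = 0.0083176, K2/[H⁺] = 10^-1.14 = 0.072444
α₁ = 1/(1 + 0.0083176 + 0.072444) = 1/1.0808 = 0.9253; α₂ = α₁·K2/[H⁺] = 0.06703
α₁ + 2α₂ = 1.0593
CA = 1.0593 × 1.83 = 1.94 mmol/kg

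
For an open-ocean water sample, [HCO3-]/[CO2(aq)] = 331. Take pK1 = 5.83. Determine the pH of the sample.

From K1 = [H⁺][HCO3-]/[CO2(aq)]:  pH = pK1 + log₁₀([HCO3-]/[CO2(aq)])
log₁₀(331) = +2.520
pH = 5.83 + (+2.520) = 8.35

pH = 8.35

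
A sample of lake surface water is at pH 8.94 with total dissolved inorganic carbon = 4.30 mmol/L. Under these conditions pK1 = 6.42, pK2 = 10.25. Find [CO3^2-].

[CO3²⁻] = 0.200 mmol/L

α₂ = 1 / (1 + [H⁺]/K2 + [H⁺]²/(K1K2)) = 1 / (1 + 10^+1.31 + 10^-1.21)
   = 1 / (1 + 20.417 + 0.061660) = 1/21.479 = 0.04656
[CO3²⁻] = α₂ × DIC = 0.04656 × 4.30 = 0.200 mmol/L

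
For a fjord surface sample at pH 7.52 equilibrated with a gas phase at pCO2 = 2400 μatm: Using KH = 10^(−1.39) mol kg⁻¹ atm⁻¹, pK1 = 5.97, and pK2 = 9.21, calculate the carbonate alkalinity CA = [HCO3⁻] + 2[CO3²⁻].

[CO2*] = KH · pCO2 = 10^(−1.39) × 2400×10^-6 = 9.777×10^-5 mol/kg
α₀ = 1/(1 + K1/[H⁺] + K1K2/[H⁺]²) = 1/(1 + 10^+1.55 + 10^-0.14) = 0.02688
DIC = [CO2*]/α₀ = 9.777×10^-5 / 0.02688 = 3.638 mmol/kg
CA = (α₁ + 2α₂)·DIC = (0.9537 + 2×0.01947) × 3.638 = 3.61 mmol/kg

CA = 3.61 mmol/kg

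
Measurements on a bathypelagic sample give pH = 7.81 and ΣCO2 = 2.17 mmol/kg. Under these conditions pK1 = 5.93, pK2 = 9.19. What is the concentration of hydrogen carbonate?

[HCO3⁻] = 2.06 mmol/kg

α₁ = 1 / (1 + [H⁺]/K1 + K2/[H⁺]) = 1 / (1 + 10^-1.88 + 10^-1.38)
   = 1 / (1 + 0.013183 + 0.041687) = 1/1.0549 = 0.9480
[HCO3⁻] = α₁ × DIC = 0.9480 × 2.17 = 2.06 mmol/kg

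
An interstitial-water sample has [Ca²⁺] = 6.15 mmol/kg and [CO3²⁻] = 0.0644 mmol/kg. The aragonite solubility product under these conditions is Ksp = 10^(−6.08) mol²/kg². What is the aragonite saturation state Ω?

Ksp = 10^(−6.08) = 8.318×10^-7
Ω = [Ca²⁺][CO3²⁻]/Ksp = (6.15×10^-3)(0.0644×10^-3) / 8.318×10^-7 = 0.476

Ω = 0.476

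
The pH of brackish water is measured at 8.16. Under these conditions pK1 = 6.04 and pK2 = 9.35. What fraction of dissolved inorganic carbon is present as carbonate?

α₂ = 1 / (1 + [H⁺]/K2 + [H⁺]²/(K1K2)) = 1 / (1 + 10^+1.19 + 10^-0.93)
   = 1 / (1 + 15.488 + 0.11749) = 1/16.606 = 0.06022

α₂ = 0.0602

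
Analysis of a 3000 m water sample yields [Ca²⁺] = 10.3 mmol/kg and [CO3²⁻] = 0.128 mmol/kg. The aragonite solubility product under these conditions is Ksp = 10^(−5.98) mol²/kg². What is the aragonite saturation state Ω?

Ksp = 10^(−5.98) = 1.047×10^-6
Ω = [Ca²⁺][CO3²⁻]/Ksp = (10.3×10^-3)(0.128×10^-3) / 1.047×10^-6 = 1.26

Ω = 1.26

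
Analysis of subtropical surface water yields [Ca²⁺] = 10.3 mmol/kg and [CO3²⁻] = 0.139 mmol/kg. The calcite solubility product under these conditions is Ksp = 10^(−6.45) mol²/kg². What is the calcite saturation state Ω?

Ksp = 10^(−6.45) = 3.548×10^-7
Ω = [Ca²⁺][CO3²⁻]/Ksp = (10.3×10^-3)(0.139×10^-3) / 3.548×10^-7 = 4.04

Ω = 4.04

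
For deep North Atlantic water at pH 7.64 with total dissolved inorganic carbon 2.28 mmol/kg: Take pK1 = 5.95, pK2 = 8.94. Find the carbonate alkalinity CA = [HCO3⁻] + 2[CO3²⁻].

CA = [HCO3⁻] + 2[CO3²⁻] = (α₁ + 2α₂)·DIC
At pH 7.64: [H⁺]/K1 = 10^-1.69 = 0.020417, K2/[H⁺] = 10^-1.30 = 0.050119
α₁ = 1/(1 + 0.020417 + 0.050119) = 1/1.0705 = 0.9341; α₂ = α₁·K2/[H⁺] = 0.04682
α₁ + 2α₂ = 1.0277
CA = 1.0277 × 2.28 = 2.34 mmol/kg

CA = 2.34 mmol/kg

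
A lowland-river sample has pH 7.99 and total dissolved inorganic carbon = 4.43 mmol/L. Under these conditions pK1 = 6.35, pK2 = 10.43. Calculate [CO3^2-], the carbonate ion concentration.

α₂ = 1 / (1 + [H⁺]/K2 + [H⁺]²/(K1K2)) = 1 / (1 + 10^+2.44 + 10^+0.80)
   = 1 / (1 + 275.42 + 6.3096) = 1/282.73 = 0.003537
[CO3²⁻] = α₂ × DIC = 0.003537 × 4.43 = 0.0157 mmol/L = 15.7 μmol/L

[CO3²⁻] = 15.7 μmol/L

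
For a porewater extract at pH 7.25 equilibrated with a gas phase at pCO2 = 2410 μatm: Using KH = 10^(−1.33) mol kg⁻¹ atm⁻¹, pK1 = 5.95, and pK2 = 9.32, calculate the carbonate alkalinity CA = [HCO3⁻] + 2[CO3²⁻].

CA = 2.29 mmol/kg

[CO2*] = KH · pCO2 = 10^(−1.33) × 2410×10^-6 = 1.127×10^-4 mol/kg
α₀ = 1/(1 + K1/[H⁺] + K1K2/[H⁺]²) = 1/(1 + 10^+1.30 + 10^-0.77) = 0.04734
DIC = [CO2*]/α₀ = 1.127×10^-4 / 0.04734 = 2.381 mmol/kg
CA = (α₁ + 2α₂)·DIC = (0.9446 + 2×0.008040) × 2.381 = 2.29 mmol/kg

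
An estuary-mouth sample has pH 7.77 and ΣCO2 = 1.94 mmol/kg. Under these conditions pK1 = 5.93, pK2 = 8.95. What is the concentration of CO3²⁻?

α₂ = 1 / (1 + [H⁺]/K2 + [H⁺]²/(K1K2)) = 1 / (1 + 10^+1.18 + 10^-0.66)
   = 1 / (1 + 15.136 + 0.21878) = 1/16.354 = 0.06115
[CO3²⁻] = α₂ × DIC = 0.06115 × 1.94 = 0.119 mmol/kg

[CO3²⁻] = 0.119 mmol/kg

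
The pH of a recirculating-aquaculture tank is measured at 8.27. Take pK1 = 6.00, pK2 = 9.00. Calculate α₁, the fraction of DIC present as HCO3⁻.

α₁ = 0.839

α₁ = 1 / (1 + [H⁺]/K1 + K2/[H⁺]) = 1 / (1 + 10^-2.27 + 10^-0.73)
   = 1 / (1 + 0.0053703 + 0.18621) = 1/1.1916 = 0.8392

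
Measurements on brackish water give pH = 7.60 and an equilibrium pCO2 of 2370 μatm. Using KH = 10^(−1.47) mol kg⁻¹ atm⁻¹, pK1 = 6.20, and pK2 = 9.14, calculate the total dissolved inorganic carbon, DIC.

DIC = 2.16 mmol/kg

[CO2*] = KH · pCO2 = 10^(−1.47) × 2370×10^-6 = 8.031×10^-5 mol/kg
α₀ = 1/(1 + K1/[H⁺] + K1K2/[H⁺]²) = 1/(1 + 10^+1.40 + 10^-0.14) = 0.03725
DIC = [CO2*]/α₀ = 8.031×10^-5 / 0.03725 = 2.16 mmol/kg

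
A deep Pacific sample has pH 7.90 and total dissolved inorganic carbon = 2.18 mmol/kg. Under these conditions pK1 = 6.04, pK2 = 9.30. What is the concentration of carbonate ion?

[CO3²⁻] = 0.0824 mmol/kg

α₂ = 1 / (1 + [H⁺]/K2 + [H⁺]²/(K1K2)) = 1 / (1 + 10^+1.40 + 10^-0.46)
   = 1 / (1 + 25.119 + 0.34674) = 1/26.466 = 0.03778
[CO3²⁻] = α₂ × DIC = 0.03778 × 2.18 = 0.0824 mmol/kg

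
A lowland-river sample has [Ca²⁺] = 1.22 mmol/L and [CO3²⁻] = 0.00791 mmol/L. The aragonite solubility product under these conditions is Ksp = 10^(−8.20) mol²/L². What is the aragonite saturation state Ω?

Ω = 1.53

Ksp = 10^(−8.20) = 6.310×10^-9
Ω = [Ca²⁺][CO3²⁻]/Ksp = (1.22×10^-3)(0.00791×10^-3) / 6.310×10^-9 = 1.53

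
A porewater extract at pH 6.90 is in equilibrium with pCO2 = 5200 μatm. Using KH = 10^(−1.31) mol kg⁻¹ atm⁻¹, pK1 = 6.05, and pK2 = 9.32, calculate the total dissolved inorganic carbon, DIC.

DIC = 2.06 mmol/kg

[CO2*] = KH · pCO2 = 10^(−1.31) × 5200×10^-6 = 2.547×10^-4 mol/kg
α₀ = 1/(1 + K1/[H⁺] + K1K2/[H⁺]²) = 1/(1 + 10^+0.85 + 10^-1.57) = 0.1234
DIC = [CO2*]/α₀ = 2.547×10^-4 / 0.1234 = 2.06 mmol/kg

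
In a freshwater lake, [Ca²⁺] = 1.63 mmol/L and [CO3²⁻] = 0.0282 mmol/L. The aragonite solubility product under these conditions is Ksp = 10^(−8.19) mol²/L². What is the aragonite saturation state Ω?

Ω = 7.12

Ksp = 10^(−8.19) = 6.457×10^-9
Ω = [Ca²⁺][CO3²⁻]/Ksp = (1.63×10^-3)(0.0282×10^-3) / 6.457×10^-9 = 7.12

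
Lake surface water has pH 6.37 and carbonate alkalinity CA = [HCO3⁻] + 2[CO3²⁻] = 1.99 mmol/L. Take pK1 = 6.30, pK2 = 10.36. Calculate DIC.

CA = [HCO3⁻] + 2[CO3²⁻] = (α₁ + 2α₂)·DIC
At pH 6.37: [H⁺]/K1 = 10^-0.07 = 0.85114, K2/[H⁺] = 10^-3.99 = 0.00010233
α₁ = 1/(1 + 0.85114 + 0.00010233) = 1/1.8512 = 0.5402; α₂ = α₁·K2/[H⁺] = 5.528×10^-5
α₁ + 2α₂ = 0.5403
DIC = CA / (α₁ + 2α₂) = 1.99 / 0.5403 = 3.68 mmol/L

DIC = 3.68 mmol/L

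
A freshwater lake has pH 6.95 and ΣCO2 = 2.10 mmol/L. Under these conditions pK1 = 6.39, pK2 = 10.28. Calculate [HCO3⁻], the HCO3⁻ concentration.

[HCO3⁻] = 1.65 mmol/L

α₁ = 1 / (1 + [H⁺]/K1 + K2/[H⁺]) = 1 / (1 + 10^-0.56 + 10^-3.33)
   = 1 / (1 + 0.27542 + 0.00046774) = 1/1.2759 = 0.7838
[HCO3⁻] = α₁ × DIC = 0.7838 × 2.10 = 1.65 mmol/L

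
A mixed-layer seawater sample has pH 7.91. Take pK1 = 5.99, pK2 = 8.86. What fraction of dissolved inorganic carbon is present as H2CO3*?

α₀ = 1 / (1 + K1/[H⁺] + K1K2/[H⁺]²) = 1 / (1 + 10^+1.92 + 10^+0.97)
   = 1 / (1 + 83.176 + 9.3325) = 1/93.509 = 0.01069

α₀ = 0.0107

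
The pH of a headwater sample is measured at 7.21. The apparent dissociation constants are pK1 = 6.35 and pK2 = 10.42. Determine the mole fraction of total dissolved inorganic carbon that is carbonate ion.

α₂ = 0.000542

α₂ = 1 / (1 + [H⁺]/K2 + [H⁺]²/(K1K2)) = 1 / (1 + 10^+3.21 + 10^+2.35)
   = 1 / (1 + 1621.8 + 223.87) = 1/1846.7 = 0.0005415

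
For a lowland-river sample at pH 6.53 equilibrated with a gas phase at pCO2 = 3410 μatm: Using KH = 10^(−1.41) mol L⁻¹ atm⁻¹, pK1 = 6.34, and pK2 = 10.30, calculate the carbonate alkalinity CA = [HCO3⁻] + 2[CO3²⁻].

CA = 0.206 mmol/L

[CO2*] = KH · pCO2 = 10^(−1.41) × 3410×10^-6 = 1.327×10^-4 mol/L
α₀ = 1/(1 + K1/[H⁺] + K1K2/[H⁺]²) = 1/(1 + 10^+0.19 + 10^-3.58) = 0.3923
DIC = [CO2*]/α₀ = 1.327×10^-4 / 0.3923 = 0.3382 mmol/L
CA = (α₁ + 2α₂)·DIC = (0.6076 + 2×0.0001032) × 0.3382 = 0.206 mmol/L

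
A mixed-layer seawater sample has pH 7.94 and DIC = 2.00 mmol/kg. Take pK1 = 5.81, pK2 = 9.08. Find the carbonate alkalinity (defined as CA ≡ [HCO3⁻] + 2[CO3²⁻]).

CA = 2.12 mmol/kg

CA = [HCO3⁻] + 2[CO3²⁻] = (α₁ + 2α₂)·DIC
At pH 7.94: [H⁺]/K1 = 10^-2.13 = 0.0074131, K2/[H⁺] = 10^-1.14 = 0.072444
α₁ = 1/(1 + 0.0074131 + 0.072444) = 1/1.0799 = 0.9260; α₂ = α₁·K2/[H⁺] = 0.06709
α₁ + 2α₂ = 1.0602
CA = 1.0602 × 2.00 = 2.12 mmol/kg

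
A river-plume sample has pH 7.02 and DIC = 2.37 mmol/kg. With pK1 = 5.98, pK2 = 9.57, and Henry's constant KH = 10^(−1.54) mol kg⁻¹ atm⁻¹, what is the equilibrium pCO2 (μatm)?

pCO2 = 6850 μatm

α₀ = 1 / (1 + K1/[H⁺] + K1K2/[H⁺]²) = 1 / (1 + 10^+1.04 + 10^-1.51)
   = 1 / (1 + 10.965 + 0.030903) = 1/11.996 = 0.08336
[CO2*] = α₀ × DIC = 0.08336 × 2.37 = 0.1976 mmol/kg
pCO2 = [CO2*]/KH = 1.976×10^-4 / 2.884×10^-2 = 6850 μatm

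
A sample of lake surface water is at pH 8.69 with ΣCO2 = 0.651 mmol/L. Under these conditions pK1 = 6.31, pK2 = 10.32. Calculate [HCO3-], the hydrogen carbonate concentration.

α₁ = 1 / (1 + [H⁺]/K1 + K2/[H⁺]) = 1 / (1 + 10^-2.38 + 10^-1.63)
   = 1 / (1 + 0.0041687 + 0.023442) = 1/1.0276 = 0.9731
[HCO3⁻] = α₁ × DIC = 0.9731 × 0.651 = 0.634 mmol/L

[HCO3⁻] = 0.634 mmol/L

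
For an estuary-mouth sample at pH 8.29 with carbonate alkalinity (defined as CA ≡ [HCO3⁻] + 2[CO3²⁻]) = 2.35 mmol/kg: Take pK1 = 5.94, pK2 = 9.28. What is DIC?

CA = [HCO3⁻] + 2[CO3²⁻] = (α₁ + 2α₂)·DIC
At pH 8.29: [H⁺]/K1 = 10^-2.35 = 0.0044668, K2/[H⁺] = 10^-0.99 = 0.10233
α₁ = 1/(1 + 0.0044668 + 0.10233) = 1/1.1068 = 0.9035; α₂ = α₁·K2/[H⁺] = 0.09246
α₁ + 2α₂ = 1.0884
DIC = CA / (α₁ + 2α₂) = 2.35 / 1.0884 = 2.16 mmol/kg

DIC = 2.16 mmol/kg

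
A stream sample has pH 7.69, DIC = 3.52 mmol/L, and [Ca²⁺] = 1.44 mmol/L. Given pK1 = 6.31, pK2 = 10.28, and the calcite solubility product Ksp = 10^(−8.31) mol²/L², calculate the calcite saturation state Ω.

Ω = 2.55

α₂ = 1 / (1 + [H⁺]/K2 + [H⁺]²/(K1K2)) = 1 / (1 + 10^+2.59 + 10^+1.21)
   = 1 / (1 + 389.05 + 16.218) = 1/406.26 = 0.002461
[CO3²⁻] = α₂ × DIC = 0.002461 × 3.52 = 0.008664 mmol/L = 8.664 μmol/L
Ksp = 10^(−8.31) = 4.898×10^-9
Ω = [Ca²⁺][CO3²⁻]/Ksp = (1.44×10^-3)(8.664×10^-6) / 4.898×10^-9 = 2.55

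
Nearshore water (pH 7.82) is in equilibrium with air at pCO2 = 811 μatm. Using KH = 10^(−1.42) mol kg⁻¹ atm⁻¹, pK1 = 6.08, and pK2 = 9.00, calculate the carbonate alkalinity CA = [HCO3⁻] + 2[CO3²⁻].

CA = 1.92 mmol/kg

[CO2*] = KH · pCO2 = 10^(−1.42) × 811×10^-6 = 3.083×10^-5 mol/kg
α₀ = 1/(1 + K1/[H⁺] + K1K2/[H⁺]²) = 1/(1 + 10^+1.74 + 10^+0.56) = 0.01678
DIC = [CO2*]/α₀ = 3.083×10^-5 / 0.01678 = 1.837 mmol/kg
CA = (α₁ + 2α₂)·DIC = (0.9223 + 2×0.06093) × 1.837 = 1.92 mmol/kg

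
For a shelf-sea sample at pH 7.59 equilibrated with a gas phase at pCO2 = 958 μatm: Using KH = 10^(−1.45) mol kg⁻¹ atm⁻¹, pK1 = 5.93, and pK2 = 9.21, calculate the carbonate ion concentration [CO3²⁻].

[CO3²⁻] = 0.0373 mmol/kg

[CO2*] = KH · pCO2 = 10^(−1.45) × 958×10^-6 = 3.399×10^-5 mol/kg
α₀ = 1/(1 + K1/[H⁺] + K1K2/[H⁺]²) = 1/(1 + 10^+1.66 + 10^+0.04) = 0.02092
DIC = [CO2*]/α₀ = 3.399×10^-5 / 0.02092 = 1.625 mmol/kg
[CO3²⁻] = α₂·DIC; α₂ = 0.02294, so [CO3²⁻] = 0.02294 × 1.625 = 0.0373 mmol/kg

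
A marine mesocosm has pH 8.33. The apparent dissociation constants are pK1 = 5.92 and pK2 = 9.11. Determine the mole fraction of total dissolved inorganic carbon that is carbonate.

α₂ = 0.142

α₂ = 1 / (1 + [H⁺]/K2 + [H⁺]²/(K1K2)) = 1 / (1 + 10^+0.78 + 10^-1.63)
   = 1 / (1 + 6.0256 + 0.023442) = 1/7.0490 = 0.1419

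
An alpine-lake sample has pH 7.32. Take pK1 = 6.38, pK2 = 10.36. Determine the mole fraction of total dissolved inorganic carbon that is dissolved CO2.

α₀ = 0.103

α₀ = 1 / (1 + K1/[H⁺] + K1K2/[H⁺]²) = 1 / (1 + 10^+0.94 + 10^-2.10)
   = 1 / (1 + 8.7096 + 0.0079433) = 1/9.7176 = 0.1029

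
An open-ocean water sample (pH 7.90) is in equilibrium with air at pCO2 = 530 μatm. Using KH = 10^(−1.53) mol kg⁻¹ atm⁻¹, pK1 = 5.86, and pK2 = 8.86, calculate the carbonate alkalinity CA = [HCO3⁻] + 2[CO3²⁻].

[CO2*] = KH · pCO2 = 10^(−1.53) × 530×10^-6 = 1.564×10^-5 mol/kg
α₀ = 1/(1 + K1/[H⁺] + K1K2/[H⁺]²) = 1/(1 + 10^+2.04 + 10^+1.08) = 0.008152
DIC = [CO2*]/α₀ = 1.564×10^-5 / 0.008152 = 1.919 mmol/kg
CA = (α₁ + 2α₂)·DIC = (0.8938 + 2×0.09801) × 1.919 = 2.09 mmol/kg

CA = 2.09 mmol/kg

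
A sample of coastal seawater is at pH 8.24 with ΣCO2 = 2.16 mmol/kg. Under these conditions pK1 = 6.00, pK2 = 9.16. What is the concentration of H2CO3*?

[CO2*] = 11.0 μmol/kg

α₀ = 1 / (1 + K1/[H⁺] + K1K2/[H⁺]²) = 1 / (1 + 10^+2.24 + 10^+1.32)
   = 1 / (1 + 173.78 + 20.893) = 1/195.67 = 0.005111
[CO2*] = α₀ × DIC = 0.005111 × 2.16 = 0.0110 mmol/kg = 11.0 μmol/kg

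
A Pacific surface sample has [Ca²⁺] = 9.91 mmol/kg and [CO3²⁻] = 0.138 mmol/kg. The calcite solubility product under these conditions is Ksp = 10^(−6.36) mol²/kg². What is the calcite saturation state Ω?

Ksp = 10^(−6.36) = 4.365×10^-7
Ω = [Ca²⁺][CO3²⁻]/Ksp = (9.91×10^-3)(0.138×10^-3) / 4.365×10^-7 = 3.13

Ω = 3.13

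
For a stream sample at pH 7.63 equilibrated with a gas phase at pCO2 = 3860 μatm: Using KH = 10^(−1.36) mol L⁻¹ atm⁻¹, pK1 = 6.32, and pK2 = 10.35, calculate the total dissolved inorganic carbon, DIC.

DIC = 3.62 mmol/L

[CO2*] = KH · pCO2 = 10^(−1.36) × 3860×10^-6 = 1.685×10^-4 mol/L
α₀ = 1/(1 + K1/[H⁺] + K1K2/[H⁺]²) = 1/(1 + 10^+1.31 + 10^-1.41) = 0.04661
DIC = [CO2*]/α₀ = 1.685×10^-4 / 0.04661 = 3.62 mmol/L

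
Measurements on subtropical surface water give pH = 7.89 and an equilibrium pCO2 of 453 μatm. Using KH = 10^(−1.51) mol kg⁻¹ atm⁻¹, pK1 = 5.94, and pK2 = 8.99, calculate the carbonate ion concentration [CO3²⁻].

[CO3²⁻] = 0.0991 mmol/kg

[CO2*] = KH · pCO2 = 10^(−1.51) × 453×10^-6 = 1.400×10^-5 mol/kg
α₀ = 1/(1 + K1/[H⁺] + K1K2/[H⁺]²) = 1/(1 + 10^+1.95 + 10^+0.85) = 0.01029
DIC = [CO2*]/α₀ = 1.400×10^-5 / 0.01029 = 1.361 mmol/kg
[CO3²⁻] = α₂·DIC; α₂ = 0.07283, so [CO3²⁻] = 0.07283 × 1.361 = 0.0991 mmol/kg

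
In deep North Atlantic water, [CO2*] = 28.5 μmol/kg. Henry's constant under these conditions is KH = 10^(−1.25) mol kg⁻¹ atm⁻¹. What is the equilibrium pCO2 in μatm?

pCO2 = 507 μatm

KH = 10^(−1.25) = 5.623×10^-2 mol kg⁻¹ atm⁻¹
pCO2 = [CO2*]/KH = 28.5×10^-6 / 5.623×10^-2 = 5.07×10^-4 atm = 507 μatm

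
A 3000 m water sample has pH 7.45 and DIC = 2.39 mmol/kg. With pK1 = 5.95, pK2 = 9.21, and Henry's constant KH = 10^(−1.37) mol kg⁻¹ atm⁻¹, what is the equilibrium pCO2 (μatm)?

pCO2 = 1690 μatm

α₀ = 1 / (1 + K1/[H⁺] + K1K2/[H⁺]²) = 1 / (1 + 10^+1.50 + 10^-0.26)
   = 1 / (1 + 31.623 + 0.54954) = 1/33.172 = 0.03015
[CO2*] = α₀ × DIC = 0.03015 × 2.39 = 0.07205 mmol/kg
pCO2 = [CO2*]/KH = 7.205×10^-5 / 4.266×10^-2 = 1690 μatm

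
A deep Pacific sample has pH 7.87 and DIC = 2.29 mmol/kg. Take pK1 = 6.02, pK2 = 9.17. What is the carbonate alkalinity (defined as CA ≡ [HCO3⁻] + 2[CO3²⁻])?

CA = [HCO3⁻] + 2[CO3²⁻] = (α₁ + 2α₂)·DIC
At pH 7.87: [H⁺]/K1 = 10^-1.85 = 0.014125, K2/[H⁺] = 10^-1.30 = 0.050119
α₁ = 1/(1 + 0.014125 + 0.050119) = 1/1.0642 = 0.9396; α₂ = α₁·K2/[H⁺] = 0.04709
α₁ + 2α₂ = 1.0338
CA = 1.0338 × 2.29 = 2.37 mmol/kg

CA = 2.37 mmol/kg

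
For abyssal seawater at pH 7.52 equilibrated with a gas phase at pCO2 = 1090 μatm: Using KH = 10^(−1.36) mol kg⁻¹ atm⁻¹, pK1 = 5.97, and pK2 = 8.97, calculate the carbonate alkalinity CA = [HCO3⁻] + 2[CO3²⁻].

[CO2*] = KH · pCO2 = 10^(−1.36) × 1090×10^-6 = 4.758×10^-5 mol/kg
α₀ = 1/(1 + K1/[H⁺] + K1K2/[H⁺]²) = 1/(1 + 10^+1.55 + 10^+0.10) = 0.02650
DIC = [CO2*]/α₀ = 4.758×10^-5 / 0.02650 = 1.796 mmol/kg
CA = (α₁ + 2α₂)·DIC = (0.9401 + 2×0.03336) × 1.796 = 1.81 mmol/kg

CA = 1.81 mmol/kg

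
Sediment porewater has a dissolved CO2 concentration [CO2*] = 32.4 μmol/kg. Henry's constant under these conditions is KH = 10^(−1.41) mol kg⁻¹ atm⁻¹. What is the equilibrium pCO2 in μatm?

KH = 10^(−1.41) = 3.890×10^-2 mol kg⁻¹ atm⁻¹
pCO2 = [CO2*]/KH = 32.4×10^-6 / 3.890×10^-2 = 8.33×10^-4 atm = 833 μatm

pCO2 = 833 μatm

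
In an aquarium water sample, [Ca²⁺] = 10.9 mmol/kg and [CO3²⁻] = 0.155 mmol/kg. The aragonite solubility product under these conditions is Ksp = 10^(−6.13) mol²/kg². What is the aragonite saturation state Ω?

Ksp = 10^(−6.13) = 7.413×10^-7
Ω = [Ca²⁺][CO3²⁻]/Ksp = (10.9×10^-3)(0.155×10^-3) / 7.413×10^-7 = 2.28

Ω = 2.28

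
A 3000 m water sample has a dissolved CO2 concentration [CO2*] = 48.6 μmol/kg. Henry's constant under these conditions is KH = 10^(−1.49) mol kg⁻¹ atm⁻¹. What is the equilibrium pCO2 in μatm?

KH = 10^(−1.49) = 3.236×10^-2 mol kg⁻¹ atm⁻¹
pCO2 = [CO2*]/KH = 48.6×10^-6 / 3.236×10^-2 = 1.50×10^-3 atm = 1500 μatm

pCO2 = 1500 μatm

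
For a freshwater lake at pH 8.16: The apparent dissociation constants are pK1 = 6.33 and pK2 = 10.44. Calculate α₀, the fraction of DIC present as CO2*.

α₀ = 1 / (1 + K1/[H⁺] + K1K2/[H⁺]²) = 1 / (1 + 10^+1.83 + 10^-0.45)
   = 1 / (1 + 67.608 + 0.35481) = 1/68.963 = 0.01450

α₀ = 0.0145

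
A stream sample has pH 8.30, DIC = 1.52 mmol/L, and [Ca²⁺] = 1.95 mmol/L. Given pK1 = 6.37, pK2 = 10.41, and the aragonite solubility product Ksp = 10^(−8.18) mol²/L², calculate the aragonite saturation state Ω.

α₂ = 1 / (1 + [H⁺]/K2 + [H⁺]²/(K1K2)) = 1 / (1 + 10^+2.11 + 10^+0.18)
   = 1 / (1 + 128.82 + 1.5136) = 1/131.34 = 0.007614
[CO3²⁻] = α₂ × DIC = 0.007614 × 1.52 = 0.01157 mmol/L = 11.57 μmol/L
Ksp = 10^(−8.18) = 6.607×10^-9
Ω = [Ca²⁺][CO3²⁻]/Ksp = (1.95×10^-3)(1.157×10^-5) / 6.607×10^-9 = 3.42

Ω = 3.42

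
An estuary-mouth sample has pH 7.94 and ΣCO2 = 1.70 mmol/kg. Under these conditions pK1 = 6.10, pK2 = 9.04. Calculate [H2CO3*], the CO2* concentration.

α₀ = 1 / (1 + K1/[H⁺] + K1K2/[H⁺]²) = 1 / (1 + 10^+1.84 + 10^+0.74)
   = 1 / (1 + 69.183 + 5.4954) = 1/75.679 = 0.01321
[CO2*] = α₀ × DIC = 0.01321 × 1.70 = 0.0225 mmol/kg

[CO2*] = 0.0225 mmol/kg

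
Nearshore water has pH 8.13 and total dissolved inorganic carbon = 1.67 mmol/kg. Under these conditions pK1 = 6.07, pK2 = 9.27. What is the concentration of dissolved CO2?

[CO2*] = 13.5 μmol/kg

α₀ = 1 / (1 + K1/[H⁺] + K1K2/[H⁺]²) = 1 / (1 + 10^+2.06 + 10^+0.92)
   = 1 / (1 + 114.82 + 8.3176) = 1/124.13 = 0.008056
[CO2*] = α₀ × DIC = 0.008056 × 1.67 = 0.0135 mmol/kg = 13.5 μmol/kg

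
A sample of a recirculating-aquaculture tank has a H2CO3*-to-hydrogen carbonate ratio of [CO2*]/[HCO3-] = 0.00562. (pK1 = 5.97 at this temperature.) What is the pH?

pH = 8.22

From K1 = [H⁺][HCO3-]/[CO2*]:  pH = pK1 − log₁₀([CO2*]/[HCO3-])
log₁₀(0.00562) = -2.250
pH = 5.97 − (-2.250) = 8.22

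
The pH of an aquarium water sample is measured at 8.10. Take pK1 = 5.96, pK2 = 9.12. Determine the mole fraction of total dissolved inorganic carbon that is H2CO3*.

α₀ = 1 / (1 + K1/[H⁺] + K1K2/[H⁺]²) = 1 / (1 + 10^+2.14 + 10^+1.12)
   = 1 / (1 + 138.04 + 13.183) = 1/152.22 = 0.006569

α₀ = 0.00657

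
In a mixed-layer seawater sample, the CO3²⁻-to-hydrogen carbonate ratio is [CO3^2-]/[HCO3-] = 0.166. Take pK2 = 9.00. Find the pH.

From K2 = [H⁺][CO3^2-]/[HCO3-]:  pH = pK2 + log₁₀([CO3^2-]/[HCO3-])
log₁₀(0.166) = -0.780
pH = 9.00 + (-0.780) = 8.22

pH = 8.22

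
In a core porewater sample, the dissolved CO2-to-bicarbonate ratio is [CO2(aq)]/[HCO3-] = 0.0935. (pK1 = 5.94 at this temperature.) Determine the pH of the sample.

pH = 6.97

From K1 = [H⁺][HCO3-]/[CO2(aq)]:  pH = pK1 − log₁₀([CO2(aq)]/[HCO3-])
log₁₀(0.0935) = -1.029
pH = 5.94 − (-1.029) = 6.97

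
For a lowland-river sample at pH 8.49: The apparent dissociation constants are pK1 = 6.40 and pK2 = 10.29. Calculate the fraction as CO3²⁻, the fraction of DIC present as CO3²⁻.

α₂ = 0.0155

α₂ = 1 / (1 + [H⁺]/K2 + [H⁺]²/(K1K2)) = 1 / (1 + 10^+1.80 + 10^-0.29)
   = 1 / (1 + 63.096 + 0.51286) = 1/64.609 = 0.01548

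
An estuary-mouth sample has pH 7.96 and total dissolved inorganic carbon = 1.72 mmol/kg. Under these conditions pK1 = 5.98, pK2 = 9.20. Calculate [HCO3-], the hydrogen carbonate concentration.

α₁ = 1 / (1 + [H⁺]/K1 + K2/[H⁺]) = 1 / (1 + 10^-1.98 + 10^-1.24)
   = 1 / (1 + 0.010471 + 0.057544) = 1/1.0680 = 0.9363
[HCO3⁻] = α₁ × DIC = 0.9363 × 1.72 = 1.61 mmol/kg

[HCO3⁻] = 1.61 mmol/kg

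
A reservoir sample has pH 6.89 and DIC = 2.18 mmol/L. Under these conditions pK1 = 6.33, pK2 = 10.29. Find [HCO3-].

[HCO3⁻] = 1.71 mmol/L

α₁ = 1 / (1 + [H⁺]/K1 + K2/[H⁺]) = 1 / (1 + 10^-0.56 + 10^-3.40)
   = 1 / (1 + 0.27542 + 0.00039811) = 1/1.2758 = 0.7838
[HCO3⁻] = α₁ × DIC = 0.7838 × 2.18 = 1.71 mmol/L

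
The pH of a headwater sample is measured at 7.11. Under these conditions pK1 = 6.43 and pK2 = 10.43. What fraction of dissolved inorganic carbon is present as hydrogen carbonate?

α₁ = 0.827

α₁ = 1 / (1 + [H⁺]/K1 + K2/[H⁺]) = 1 / (1 + 10^-0.68 + 10^-3.32)
   = 1 / (1 + 0.20893 + 0.00047863) = 1/1.2094 = 0.8269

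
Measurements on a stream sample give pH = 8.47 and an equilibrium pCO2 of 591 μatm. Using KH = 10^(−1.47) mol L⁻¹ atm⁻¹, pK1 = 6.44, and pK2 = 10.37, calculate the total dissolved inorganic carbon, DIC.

DIC = 2.19 mmol/L

[CO2*] = KH · pCO2 = 10^(−1.47) × 591×10^-6 = 2.003×10^-5 mol/L
α₀ = 1/(1 + K1/[H⁺] + K1K2/[H⁺]²) = 1/(1 + 10^+2.03 + 10^+0.13) = 0.009132
DIC = [CO2*]/α₀ = 2.003×10^-5 / 0.009132 = 2.19 mmol/L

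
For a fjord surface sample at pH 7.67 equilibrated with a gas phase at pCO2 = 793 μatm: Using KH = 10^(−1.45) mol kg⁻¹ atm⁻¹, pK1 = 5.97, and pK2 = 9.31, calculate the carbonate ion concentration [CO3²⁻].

[CO2*] = KH · pCO2 = 10^(−1.45) × 793×10^-6 = 2.814×10^-5 mol/kg
α₀ = 1/(1 + K1/[H⁺] + K1K2/[H⁺]²) = 1/(1 + 10^+1.70 + 10^+0.06) = 0.01913
DIC = [CO2*]/α₀ = 2.814×10^-5 / 0.01913 = 1.471 mmol/kg
[CO3²⁻] = α₂·DIC; α₂ = 0.02197, so [CO3²⁻] = 0.02197 × 1.471 = 0.0323 mmol/kg

[CO3²⁻] = 0.0323 mmol/kg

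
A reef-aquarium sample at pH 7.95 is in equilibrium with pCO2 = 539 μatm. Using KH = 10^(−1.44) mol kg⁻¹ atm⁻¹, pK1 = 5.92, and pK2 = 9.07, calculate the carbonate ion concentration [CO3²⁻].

[CO2*] = KH · pCO2 = 10^(−1.44) × 539×10^-6 = 1.957×10^-5 mol/kg
α₀ = 1/(1 + K1/[H⁺] + K1K2/[H⁺]²) = 1/(1 + 10^+2.03 + 10^+0.91) = 0.008600
DIC = [CO2*]/α₀ = 1.957×10^-5 / 0.008600 = 2.276 mmol/kg
[CO3²⁻] = α₂·DIC; α₂ = 0.06990, so [CO3²⁻] = 0.06990 × 2.276 = 0.159 mmol/kg

[CO3²⁻] = 0.159 mmol/kg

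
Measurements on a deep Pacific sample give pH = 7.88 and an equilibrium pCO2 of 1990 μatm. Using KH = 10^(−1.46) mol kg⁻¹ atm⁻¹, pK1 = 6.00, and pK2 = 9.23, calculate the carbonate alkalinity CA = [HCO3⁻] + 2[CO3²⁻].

[CO2*] = KH · pCO2 = 10^(−1.46) × 1990×10^-6 = 6.900×10^-5 mol/kg
α₀ = 1/(1 + K1/[H⁺] + K1K2/[H⁺]²) = 1/(1 + 10^+1.88 + 10^+0.53) = 0.01246
DIC = [CO2*]/α₀ = 6.900×10^-5 / 0.01246 = 5.537 mmol/kg
CA = (α₁ + 2α₂)·DIC = (0.9453 + 2×0.04223) × 5.537 = 5.70 mmol/kg

CA = 5.70 mmol/kg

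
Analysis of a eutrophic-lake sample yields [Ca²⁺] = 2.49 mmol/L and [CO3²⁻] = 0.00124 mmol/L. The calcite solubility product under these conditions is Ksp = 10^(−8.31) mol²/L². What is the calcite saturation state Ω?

Ω = 0.630

Ksp = 10^(−8.31) = 4.898×10^-9
Ω = [Ca²⁺][CO3²⁻]/Ksp = (2.49×10^-3)(0.00124×10^-3) / 4.898×10^-9 = 0.630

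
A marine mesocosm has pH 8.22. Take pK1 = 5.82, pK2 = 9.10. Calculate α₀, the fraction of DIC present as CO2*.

α₀ = 0.00351

α₀ = 1 / (1 + K1/[H⁺] + K1K2/[H⁺]²) = 1 / (1 + 10^+2.40 + 10^+1.52)
   = 1 / (1 + 251.19 + 33.113) = 1/285.30 = 0.003505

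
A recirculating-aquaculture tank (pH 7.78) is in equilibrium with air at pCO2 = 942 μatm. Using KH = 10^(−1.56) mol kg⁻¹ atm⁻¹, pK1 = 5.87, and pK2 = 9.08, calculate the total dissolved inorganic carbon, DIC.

DIC = 2.24 mmol/kg

[CO2*] = KH · pCO2 = 10^(−1.56) × 942×10^-6 = 2.594×10^-5 mol/kg
α₀ = 1/(1 + K1/[H⁺] + K1K2/[H⁺]²) = 1/(1 + 10^+1.91 + 10^+0.61) = 0.01158
DIC = [CO2*]/α₀ = 2.594×10^-5 / 0.01158 = 2.24 mmol/kg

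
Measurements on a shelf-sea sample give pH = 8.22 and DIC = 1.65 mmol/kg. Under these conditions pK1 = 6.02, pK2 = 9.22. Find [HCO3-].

[HCO3⁻] = 1.49 mmol/kg

α₁ = 1 / (1 + [H⁺]/K1 + K2/[H⁺]) = 1 / (1 + 10^-2.20 + 10^-1.00)
   = 1 / (1 + 0.0063096 + 0.10000) = 1/1.1063 = 0.9039
[HCO3⁻] = α₁ × DIC = 0.9039 × 1.65 = 1.49 mmol/kg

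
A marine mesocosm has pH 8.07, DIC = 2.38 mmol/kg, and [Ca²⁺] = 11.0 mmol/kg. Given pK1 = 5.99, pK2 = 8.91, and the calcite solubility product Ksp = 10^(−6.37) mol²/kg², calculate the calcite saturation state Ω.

α₂ = 1 / (1 + [H⁺]/K2 + [H⁺]²/(K1K2)) = 1 / (1 + 10^+0.84 + 10^-1.24)
   = 1 / (1 + 6.9183 + 0.057544) = 1/7.9759 = 0.1254
[CO3²⁻] = α₂ × DIC = 0.1254 × 2.38 = 0.2984 mmol/kg
Ksp = 10^(−6.37) = 4.266×10^-7
Ω = [Ca²⁺][CO3²⁻]/Ksp = (11.0×10^-3)(2.984×10^-4) / 4.266×10^-7 = 7.69

Ω = 7.69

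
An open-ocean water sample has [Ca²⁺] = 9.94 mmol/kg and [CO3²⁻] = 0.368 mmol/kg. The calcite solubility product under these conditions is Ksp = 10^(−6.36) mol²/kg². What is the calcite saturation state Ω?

Ω = 8.38

Ksp = 10^(−6.36) = 4.365×10^-7
Ω = [Ca²⁺][CO3²⁻]/Ksp = (9.94×10^-3)(0.368×10^-3) / 4.365×10^-7 = 8.38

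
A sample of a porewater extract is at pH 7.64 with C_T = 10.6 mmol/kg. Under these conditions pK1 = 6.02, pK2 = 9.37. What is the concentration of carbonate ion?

α₂ = 1 / (1 + [H⁺]/K2 + [H⁺]²/(K1K2)) = 1 / (1 + 10^+1.73 + 10^+0.11)
   = 1 / (1 + 53.703 + 1.2882) = 1/55.991 = 0.01786
[CO3²⁻] = α₂ × DIC = 0.01786 × 10.6 = 0.189 mmol/kg

[CO3²⁻] = 0.189 mmol/kg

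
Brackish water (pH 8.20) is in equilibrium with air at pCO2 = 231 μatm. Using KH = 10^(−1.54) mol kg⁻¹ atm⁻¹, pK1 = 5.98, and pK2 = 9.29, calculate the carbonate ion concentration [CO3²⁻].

[CO2*] = KH · pCO2 = 10^(−1.54) × 231×10^-6 = 6.662×10^-6 mol/kg
α₀ = 1/(1 + K1/[H⁺] + K1K2/[H⁺]²) = 1/(1 + 10^+2.22 + 10^+1.13) = 0.005542
DIC = [CO2*]/α₀ = 6.662×10^-6 / 0.005542 = 1.202 mmol/kg
[CO3²⁻] = α₂·DIC; α₂ = 0.07476, so [CO3²⁻] = 0.07476 × 1.202 = 0.0899 mmol/kg

[CO3²⁻] = 0.0899 mmol/kg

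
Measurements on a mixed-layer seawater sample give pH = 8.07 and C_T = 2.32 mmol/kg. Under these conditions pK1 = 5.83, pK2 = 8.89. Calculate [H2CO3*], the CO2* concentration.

[CO2*] = 11.5 μmol/kg

α₀ = 1 / (1 + K1/[H⁺] + K1K2/[H⁺]²) = 1 / (1 + 10^+2.24 + 10^+1.42)
   = 1 / (1 + 173.78 + 26.303) = 1/201.08 = 0.004973
[CO2*] = α₀ × DIC = 0.004973 × 2.32 = 0.0115 mmol/kg = 11.5 μmol/kg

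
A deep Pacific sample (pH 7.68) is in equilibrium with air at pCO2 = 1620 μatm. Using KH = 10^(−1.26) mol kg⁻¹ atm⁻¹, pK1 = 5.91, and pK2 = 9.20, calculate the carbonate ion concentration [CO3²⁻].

[CO2*] = KH · pCO2 = 10^(−1.26) × 1620×10^-6 = 8.903×10^-5 mol/kg
α₀ = 1/(1 + K1/[H⁺] + K1K2/[H⁺]²) = 1/(1 + 10^+1.77 + 10^+0.25) = 0.01622
DIC = [CO2*]/α₀ = 8.903×10^-5 / 0.01622 = 5.490 mmol/kg
[CO3²⁻] = α₂·DIC; α₂ = 0.02884, so [CO3²⁻] = 0.02884 × 5.490 = 0.158 mmol/kg

[CO3²⁻] = 0.158 mmol/kg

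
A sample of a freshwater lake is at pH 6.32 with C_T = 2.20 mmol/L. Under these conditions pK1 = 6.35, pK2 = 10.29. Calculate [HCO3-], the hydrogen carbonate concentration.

α₁ = 1 / (1 + [H⁺]/K1 + K2/[H⁺]) = 1 / (1 + 10^+0.03 + 10^-3.97)
   = 1 / (1 + 1.0715 + 0.00010715) = 1/2.0716 = 0.4827
[HCO3⁻] = α₁ × DIC = 0.4827 × 2.20 = 1.06 mmol/L

[HCO3⁻] = 1.06 mmol/L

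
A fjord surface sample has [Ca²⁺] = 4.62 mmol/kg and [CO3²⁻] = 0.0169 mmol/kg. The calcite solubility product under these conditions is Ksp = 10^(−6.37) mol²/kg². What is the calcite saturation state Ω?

Ω = 0.183

Ksp = 10^(−6.37) = 4.266×10^-7
Ω = [Ca²⁺][CO3²⁻]/Ksp = (4.62×10^-3)(0.0169×10^-3) / 4.266×10^-7 = 0.183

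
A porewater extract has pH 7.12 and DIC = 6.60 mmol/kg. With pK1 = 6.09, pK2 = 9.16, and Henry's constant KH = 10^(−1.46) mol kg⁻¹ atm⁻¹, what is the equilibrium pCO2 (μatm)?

pCO2 = 1.61×10^4 μatm

α₀ = 1 / (1 + K1/[H⁺] + K1K2/[H⁺]²) = 1 / (1 + 10^+1.03 + 10^-1.01)
   = 1 / (1 + 10.715 + 0.097724) = 1/11.813 = 0.08465
[CO2*] = α₀ × DIC = 0.08465 × 6.60 = 0.5587 mmol/kg
pCO2 = [CO2*]/KH = 5.587×10^-4 / 3.467×10^-2 = 1.61×10^4 μatm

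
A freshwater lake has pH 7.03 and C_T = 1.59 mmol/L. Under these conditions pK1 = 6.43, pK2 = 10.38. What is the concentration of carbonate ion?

α₂ = 1 / (1 + [H⁺]/K2 + [H⁺]²/(K1K2)) = 1 / (1 + 10^+3.35 + 10^+2.75)
   = 1 / (1 + 2238.7 + 562.34) = 1/2802.1 = 0.0003569
[CO3²⁻] = α₂ × DIC = 0.0003569 × 1.59 = 0.000567 mmol/L = 0.567 μmol/L

[CO3²⁻] = 0.567 μmol/L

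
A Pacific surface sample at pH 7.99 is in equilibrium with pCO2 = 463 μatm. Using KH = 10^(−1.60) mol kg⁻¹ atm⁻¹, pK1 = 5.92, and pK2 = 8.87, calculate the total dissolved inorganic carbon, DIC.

[CO2*] = KH · pCO2 = 10^(−1.60) × 463×10^-6 = 1.163×10^-5 mol/kg
α₀ = 1/(1 + K1/[H⁺] + K1K2/[H⁺]²) = 1/(1 + 10^+2.07 + 10^+1.19) = 0.007464
DIC = [CO2*]/α₀ = 1.163×10^-5 / 0.007464 = 1.56 mmol/kg

DIC = 1.56 mmol/kg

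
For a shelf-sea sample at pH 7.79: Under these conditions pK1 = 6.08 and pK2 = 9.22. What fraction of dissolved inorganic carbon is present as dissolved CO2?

α₀ = 1 / (1 + K1/[H⁺] + K1K2/[H⁺]²) = 1 / (1 + 10^+1.71 + 10^+0.28)
   = 1 / (1 + 51.286 + 1.9055) = 1/54.192 = 0.01845

α₀ = 0.0185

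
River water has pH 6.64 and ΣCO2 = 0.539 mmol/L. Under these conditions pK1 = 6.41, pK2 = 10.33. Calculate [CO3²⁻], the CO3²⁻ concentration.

α₂ = 1 / (1 + [H⁺]/K2 + [H⁺]²/(K1K2)) = 1 / (1 + 10^+3.69 + 10^+3.46)
   = 1 / (1 + 4897.8 + 2884.0) = 1/7782.8 = 0.0001285
[CO3²⁻] = α₂ × DIC = 0.0001285 × 0.539 = 6.93×10^-5 mmol/L = 0.0693 μmol/L

[CO3²⁻] = 0.0693 μmol/L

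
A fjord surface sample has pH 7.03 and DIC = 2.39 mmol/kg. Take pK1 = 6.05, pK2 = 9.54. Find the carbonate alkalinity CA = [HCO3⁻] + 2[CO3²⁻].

CA = 2.17 mmol/kg

CA = [HCO3⁻] + 2[CO3²⁻] = (α₁ + 2α₂)·DIC
At pH 7.03: [H⁺]/K1 = 10^-0.98 = 0.10471, K2/[H⁺] = 10^-2.51 = 0.0030903
α₁ = 1/(1 + 0.10471 + 0.0030903) = 1/1.1078 = 0.9027; α₂ = α₁·K2/[H⁺] = 0.002790
α₁ + 2α₂ = 0.9083
CA = 0.9083 × 2.39 = 2.17 mmol/kg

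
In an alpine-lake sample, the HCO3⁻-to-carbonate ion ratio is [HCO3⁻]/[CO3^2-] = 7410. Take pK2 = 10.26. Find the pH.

pH = 6.39

From K2 = [H⁺][CO3^2-]/[HCO3⁻]:  pH = pK2 − log₁₀([HCO3⁻]/[CO3^2-])
log₁₀(7410) = +3.870
pH = 10.26 − (+3.870) = 6.39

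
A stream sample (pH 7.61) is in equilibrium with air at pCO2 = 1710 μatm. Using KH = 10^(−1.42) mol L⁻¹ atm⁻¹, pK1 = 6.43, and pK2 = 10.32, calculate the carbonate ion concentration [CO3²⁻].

[CO3²⁻] = 1.92 μmol/L

[CO2*] = KH · pCO2 = 10^(−1.42) × 1710×10^-6 = 6.501×10^-5 mol/L
α₀ = 1/(1 + K1/[H⁺] + K1K2/[H⁺]²) = 1/(1 + 10^+1.18 + 10^-1.53) = 0.06186
DIC = [CO2*]/α₀ = 6.501×10^-5 / 0.06186 = 1.051 mmol/L
[CO3²⁻] = α₂·DIC; α₂ = 0.001826, so [CO3²⁻] = 0.001826 × 1.051 = 0.00192 mmol/L = 1.92 μmol/L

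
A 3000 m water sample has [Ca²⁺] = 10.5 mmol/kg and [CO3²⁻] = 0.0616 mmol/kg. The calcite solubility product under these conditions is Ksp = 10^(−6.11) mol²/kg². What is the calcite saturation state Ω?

Ksp = 10^(−6.11) = 7.762×10^-7
Ω = [Ca²⁺][CO3²⁻]/Ksp = (10.5×10^-3)(0.0616×10^-3) / 7.762×10^-7 = 0.833

Ω = 0.833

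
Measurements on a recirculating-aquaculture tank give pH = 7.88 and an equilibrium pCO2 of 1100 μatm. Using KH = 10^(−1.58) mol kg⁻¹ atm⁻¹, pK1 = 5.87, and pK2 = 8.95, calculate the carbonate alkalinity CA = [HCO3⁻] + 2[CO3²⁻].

[CO2*] = KH · pCO2 = 10^(−1.58) × 1100×10^-6 = 2.893×10^-5 mol/kg
α₀ = 1/(1 + K1/[H⁺] + K1K2/[H⁺]²) = 1/(1 + 10^+2.01 + 10^+0.94) = 0.008925
DIC = [CO2*]/α₀ = 2.893×10^-5 / 0.008925 = 3.242 mmol/kg
CA = (α₁ + 2α₂)·DIC = (0.9133 + 2×0.07774) × 3.242 = 3.46 mmol/kg

CA = 3.46 mmol/kg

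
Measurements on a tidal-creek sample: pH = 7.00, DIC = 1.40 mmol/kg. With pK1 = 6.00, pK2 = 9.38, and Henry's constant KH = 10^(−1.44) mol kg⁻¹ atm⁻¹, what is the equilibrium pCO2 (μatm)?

pCO2 = 3490 μatm

α₀ = 1 / (1 + K1/[H⁺] + K1K2/[H⁺]²) = 1 / (1 + 10^+1.00 + 10^-1.38)
   = 1 / (1 + 10.000 + 0.041687) = 1/11.042 = 0.09057
[CO2*] = α₀ × DIC = 0.09057 × 1.40 = 0.1268 mmol/kg
pCO2 = [CO2*]/KH = 1.268×10^-4 / 3.631×10^-2 = 3490 μatm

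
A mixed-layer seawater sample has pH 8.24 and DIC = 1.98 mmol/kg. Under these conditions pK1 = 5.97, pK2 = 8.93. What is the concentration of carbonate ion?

α₂ = 1 / (1 + [H⁺]/K2 + [H⁺]²/(K1K2)) = 1 / (1 + 10^+0.69 + 10^-1.58)
   = 1 / (1 + 4.8978 + 0.026303) = 1/5.9241 = 0.1688
[CO3²⁻] = α₂ × DIC = 0.1688 × 1.98 = 0.334 mmol/kg

[CO3²⁻] = 0.334 mmol/kg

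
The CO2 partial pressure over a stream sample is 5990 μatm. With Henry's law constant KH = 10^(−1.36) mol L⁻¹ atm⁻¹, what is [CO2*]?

[CO2*] = 261 μmol/L

KH = 10^(−1.36) = 4.365×10^-2 mol L⁻¹ atm⁻¹
[CO2*] = KH · pCO2 = 4.365×10^-2 × 5990×10^-6 atm = 2.61×10^-4 mol/L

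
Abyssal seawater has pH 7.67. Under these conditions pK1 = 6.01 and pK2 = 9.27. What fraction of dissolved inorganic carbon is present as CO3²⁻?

α₂ = 0.0240

α₂ = 1 / (1 + [H⁺]/K2 + [H⁺]²/(K1K2)) = 1 / (1 + 10^+1.60 + 10^-0.06)
   = 1 / (1 + 39.811 + 0.87096) = 1/41.682 = 0.02399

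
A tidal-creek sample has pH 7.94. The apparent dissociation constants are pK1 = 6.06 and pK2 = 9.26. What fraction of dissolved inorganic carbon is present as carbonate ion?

α₂ = 0.0451

α₂ = 1 / (1 + [H⁺]/K2 + [H⁺]²/(K1K2)) = 1 / (1 + 10^+1.32 + 10^-0.56)
   = 1 / (1 + 20.893 + 0.27542) = 1/22.168 = 0.04511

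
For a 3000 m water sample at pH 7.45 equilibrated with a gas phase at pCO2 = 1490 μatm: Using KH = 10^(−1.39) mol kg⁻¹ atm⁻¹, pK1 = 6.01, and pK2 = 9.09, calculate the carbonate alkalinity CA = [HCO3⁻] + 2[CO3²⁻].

[CO2*] = KH · pCO2 = 10^(−1.39) × 1490×10^-6 = 6.070×10^-5 mol/kg
α₀ = 1/(1 + K1/[H⁺] + K1K2/[H⁺]²) = 1/(1 + 10^+1.44 + 10^-0.20) = 0.03428
DIC = [CO2*]/α₀ = 6.070×10^-5 / 0.03428 = 1.771 mmol/kg
CA = (α₁ + 2α₂)·DIC = (0.9441 + 2×0.02163) × 1.771 = 1.75 mmol/kg

CA = 1.75 mmol/kg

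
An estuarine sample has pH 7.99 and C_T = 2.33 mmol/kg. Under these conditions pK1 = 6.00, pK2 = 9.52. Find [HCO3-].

[HCO3⁻] = 2.24 mmol/kg

α₁ = 1 / (1 + [H⁺]/K1 + K2/[H⁺]) = 1 / (1 + 10^-1.99 + 10^-1.53)
   = 1 / (1 + 0.010233 + 0.029512) = 1/1.0397 = 0.9618
[HCO3⁻] = α₁ × DIC = 0.9618 × 2.33 = 2.24 mmol/kg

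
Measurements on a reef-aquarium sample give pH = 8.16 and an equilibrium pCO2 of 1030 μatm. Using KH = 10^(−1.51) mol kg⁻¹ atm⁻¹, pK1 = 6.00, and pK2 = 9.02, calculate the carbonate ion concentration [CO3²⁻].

[CO2*] = KH · pCO2 = 10^(−1.51) × 1030×10^-6 = 3.183×10^-5 mol/kg
α₀ = 1/(1 + K1/[H⁺] + K1K2/[H⁺]²) = 1/(1 + 10^+2.16 + 10^+1.30) = 0.006042
DIC = [CO2*]/α₀ = 3.183×10^-5 / 0.006042 = 5.268 mmol/kg
[CO3²⁻] = α₂·DIC; α₂ = 0.1206, so [CO3²⁻] = 0.1206 × 5.268 = 0.635 mmol/kg

[CO3²⁻] = 0.635 mmol/kg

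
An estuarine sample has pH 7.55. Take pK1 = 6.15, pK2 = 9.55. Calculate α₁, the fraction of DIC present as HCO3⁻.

α₁ = 1 / (1 + [H⁺]/K1 + K2/[H⁺]) = 1 / (1 + 10^-1.40 + 10^-2.00)
   = 1 / (1 + 0.039811 + 0.010000) = 1/1.0498 = 0.9526

α₁ = 0.953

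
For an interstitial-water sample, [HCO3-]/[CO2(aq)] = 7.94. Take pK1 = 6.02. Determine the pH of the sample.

From K1 = [H⁺][HCO3-]/[CO2(aq)]:  pH = pK1 + log₁₀([HCO3-]/[CO2(aq)])
log₁₀(7.94) = +0.900
pH = 6.02 + (+0.900) = 6.92

pH = 6.92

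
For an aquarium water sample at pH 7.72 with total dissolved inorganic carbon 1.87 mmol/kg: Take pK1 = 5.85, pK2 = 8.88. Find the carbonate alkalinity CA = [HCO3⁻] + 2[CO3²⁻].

CA = 1.97 mmol/kg

CA = [HCO3⁻] + 2[CO3²⁻] = (α₁ + 2α₂)·DIC
At pH 7.72: [H⁺]/K1 = 10^-1.87 = 0.013490, K2/[H⁺] = 10^-1.16 = 0.069183
α₁ = 1/(1 + 0.013490 + 0.069183) = 1/1.0827 = 0.9236; α₂ = α₁·K2/[H⁺] = 0.06390
α₁ + 2α₂ = 1.0514
CA = 1.0514 × 1.87 = 1.97 mmol/kg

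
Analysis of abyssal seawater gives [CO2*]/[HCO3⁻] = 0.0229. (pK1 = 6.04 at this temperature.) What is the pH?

From K1 = [H⁺][HCO3⁻]/[CO2*]:  pH = pK1 − log₁₀([CO2*]/[HCO3⁻])
log₁₀(0.0229) = -1.640
pH = 6.04 − (-1.640) = 7.68

pH = 7.68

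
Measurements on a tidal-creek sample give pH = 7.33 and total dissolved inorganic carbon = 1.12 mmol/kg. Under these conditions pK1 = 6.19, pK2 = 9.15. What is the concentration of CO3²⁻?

α₂ = 1 / (1 + [H⁺]/K2 + [H⁺]²/(K1K2)) = 1 / (1 + 10^+1.82 + 10^+0.68)
   = 1 / (1 + 66.069 + 4.7863) = 1/71.856 = 0.01392
[CO3²⁻] = α₂ × DIC = 0.01392 × 1.12 = 0.0156 mmol/kg = 15.6 μmol/kg

[CO3²⁻] = 15.6 μmol/kg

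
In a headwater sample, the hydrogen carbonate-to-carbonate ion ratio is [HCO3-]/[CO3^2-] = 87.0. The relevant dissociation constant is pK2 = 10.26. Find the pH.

pH = 8.32

From K2 = [H⁺][CO3^2-]/[HCO3-]:  pH = pK2 − log₁₀([HCO3-]/[CO3^2-])
log₁₀(87.0) = +1.940
pH = 10.26 − (+1.940) = 8.32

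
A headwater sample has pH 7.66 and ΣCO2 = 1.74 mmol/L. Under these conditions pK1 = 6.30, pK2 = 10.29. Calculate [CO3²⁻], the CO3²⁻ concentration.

[CO3²⁻] = 3.90 μmol/L

α₂ = 1 / (1 + [H⁺]/K2 + [H⁺]²/(K1K2)) = 1 / (1 + 10^+2.63 + 10^+1.27)
   = 1 / (1 + 426.58 + 18.621) = 1/446.20 = 0.002241
[CO3²⁻] = α₂ × DIC = 0.002241 × 1.74 = 0.00390 mmol/L = 3.90 μmol/L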